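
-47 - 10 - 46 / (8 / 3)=-297/4 = -74.25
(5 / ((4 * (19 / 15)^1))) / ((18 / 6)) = 25/76 = 0.33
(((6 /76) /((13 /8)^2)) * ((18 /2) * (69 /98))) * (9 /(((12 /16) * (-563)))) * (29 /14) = -5186592/620072999 = -0.01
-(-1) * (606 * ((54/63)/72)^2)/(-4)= -101/4704 = -0.02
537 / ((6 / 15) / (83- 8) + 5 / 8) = 1611000/1891 = 851.93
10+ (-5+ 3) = 8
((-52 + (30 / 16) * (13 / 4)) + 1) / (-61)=1437/1952 = 0.74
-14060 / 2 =-7030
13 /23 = 0.57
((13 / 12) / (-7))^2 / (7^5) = 169/118590192 = 0.00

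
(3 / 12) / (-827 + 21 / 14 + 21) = -1/3218 = 0.00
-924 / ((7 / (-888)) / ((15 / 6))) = 293040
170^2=28900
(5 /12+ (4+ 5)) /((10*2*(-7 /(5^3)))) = -2825/336 = -8.41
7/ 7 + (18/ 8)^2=97/16 = 6.06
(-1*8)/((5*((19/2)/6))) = -96/95 = -1.01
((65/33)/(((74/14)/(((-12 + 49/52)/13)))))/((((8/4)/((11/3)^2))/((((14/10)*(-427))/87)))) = 132337975/9038952 = 14.64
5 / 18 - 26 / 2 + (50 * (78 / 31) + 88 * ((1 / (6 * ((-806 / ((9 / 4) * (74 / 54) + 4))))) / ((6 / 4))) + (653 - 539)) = 227.00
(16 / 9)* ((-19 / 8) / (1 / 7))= -266/9 = -29.56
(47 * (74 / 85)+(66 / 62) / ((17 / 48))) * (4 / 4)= 115738/2635 = 43.92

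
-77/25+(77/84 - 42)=-13249/300 = -44.16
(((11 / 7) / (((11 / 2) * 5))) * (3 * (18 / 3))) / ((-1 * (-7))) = 36/245 = 0.15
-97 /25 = -3.88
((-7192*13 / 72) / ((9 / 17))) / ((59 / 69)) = -4569617/1593 = -2868.56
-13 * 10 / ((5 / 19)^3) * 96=-17120064/25 = -684802.56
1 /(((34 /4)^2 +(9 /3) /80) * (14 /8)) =320/40481 = 0.01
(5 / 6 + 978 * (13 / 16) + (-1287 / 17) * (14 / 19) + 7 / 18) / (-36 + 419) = 17210927/8907048 = 1.93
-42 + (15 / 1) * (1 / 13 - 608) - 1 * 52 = -119767/13 = -9212.85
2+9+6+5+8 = 30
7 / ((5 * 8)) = 7/40 = 0.18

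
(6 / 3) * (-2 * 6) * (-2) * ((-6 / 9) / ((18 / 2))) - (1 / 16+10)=-1961/144 = -13.62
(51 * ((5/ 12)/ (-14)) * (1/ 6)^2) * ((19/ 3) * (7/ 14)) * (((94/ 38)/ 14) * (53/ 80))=-42347/2709504 = -0.02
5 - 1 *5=0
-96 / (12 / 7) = -56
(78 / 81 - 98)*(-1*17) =44540/27 = 1649.63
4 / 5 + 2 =14/5 = 2.80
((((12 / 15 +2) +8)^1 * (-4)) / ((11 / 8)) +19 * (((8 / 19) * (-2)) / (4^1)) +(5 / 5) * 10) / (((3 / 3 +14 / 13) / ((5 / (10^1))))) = -3029/495 = -6.12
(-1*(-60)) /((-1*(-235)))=12/47 = 0.26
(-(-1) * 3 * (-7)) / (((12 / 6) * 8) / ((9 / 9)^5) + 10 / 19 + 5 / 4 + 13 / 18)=-14364/12653 = -1.14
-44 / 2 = -22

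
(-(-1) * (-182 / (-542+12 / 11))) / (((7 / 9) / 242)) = 311454/2975 = 104.69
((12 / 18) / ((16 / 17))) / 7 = 17/168 = 0.10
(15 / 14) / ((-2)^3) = -15/112 = -0.13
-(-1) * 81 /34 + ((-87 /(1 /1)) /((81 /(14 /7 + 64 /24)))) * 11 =-145283/2754 = -52.75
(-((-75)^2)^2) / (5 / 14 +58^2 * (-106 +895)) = -442968750/37158749 = -11.92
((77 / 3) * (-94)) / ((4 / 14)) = -25333/3 = -8444.33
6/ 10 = 3/5 = 0.60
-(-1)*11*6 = 66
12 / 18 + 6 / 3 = 8/3 = 2.67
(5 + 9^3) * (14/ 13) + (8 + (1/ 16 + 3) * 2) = 83677/104 = 804.59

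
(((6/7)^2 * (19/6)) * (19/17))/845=2166/703885 = 0.00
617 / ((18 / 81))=5553/2 = 2776.50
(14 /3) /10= 7/15 = 0.47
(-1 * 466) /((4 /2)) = -233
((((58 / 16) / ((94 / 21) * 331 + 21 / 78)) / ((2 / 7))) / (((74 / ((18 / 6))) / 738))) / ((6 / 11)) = 224945721/478993712 = 0.47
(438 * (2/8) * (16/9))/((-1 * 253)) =-584/759 = -0.77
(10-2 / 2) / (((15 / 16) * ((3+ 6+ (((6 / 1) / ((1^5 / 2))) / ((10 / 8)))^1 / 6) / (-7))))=-336/53 = -6.34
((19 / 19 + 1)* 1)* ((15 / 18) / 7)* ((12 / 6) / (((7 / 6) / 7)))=2.86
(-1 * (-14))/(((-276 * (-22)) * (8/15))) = 35/8096 = 0.00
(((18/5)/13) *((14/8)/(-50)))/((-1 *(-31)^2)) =63/6246500 = 0.00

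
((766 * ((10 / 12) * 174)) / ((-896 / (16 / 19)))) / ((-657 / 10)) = 1.59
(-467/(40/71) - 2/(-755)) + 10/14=-35016637/42280 = -828.21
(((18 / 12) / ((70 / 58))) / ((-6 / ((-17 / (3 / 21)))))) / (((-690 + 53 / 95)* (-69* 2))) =9367/36154344 = 0.00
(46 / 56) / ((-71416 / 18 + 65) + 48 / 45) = -1035/4915876 = 0.00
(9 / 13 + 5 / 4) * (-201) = -20301/52 = -390.40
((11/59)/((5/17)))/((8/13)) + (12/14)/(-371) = 6299147/6128920 = 1.03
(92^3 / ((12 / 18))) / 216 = 48668/9 = 5407.56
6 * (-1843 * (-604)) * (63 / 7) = 60111288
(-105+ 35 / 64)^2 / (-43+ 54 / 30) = -223446125/843776 = -264.82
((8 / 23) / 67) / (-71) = -8/109411 = 0.00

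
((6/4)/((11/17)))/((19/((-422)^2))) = 4541142/209 = 21727.95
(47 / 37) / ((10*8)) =47/2960 = 0.02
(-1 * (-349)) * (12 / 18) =698/3 = 232.67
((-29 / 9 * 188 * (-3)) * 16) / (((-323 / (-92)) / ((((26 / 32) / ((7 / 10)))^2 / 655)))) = 105959620/6220011 = 17.04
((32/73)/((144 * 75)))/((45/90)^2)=8/49275 = 0.00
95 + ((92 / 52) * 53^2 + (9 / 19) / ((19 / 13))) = 23770483/4693 = 5065.09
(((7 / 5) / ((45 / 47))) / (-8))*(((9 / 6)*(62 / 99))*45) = -10199/1320 = -7.73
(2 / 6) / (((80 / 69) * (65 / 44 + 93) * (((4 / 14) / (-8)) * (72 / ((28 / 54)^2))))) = -86779/272740770 = 0.00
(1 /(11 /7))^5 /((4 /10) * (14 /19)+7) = 228095/15944049 = 0.01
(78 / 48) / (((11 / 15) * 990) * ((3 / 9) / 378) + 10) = 2457/16088 = 0.15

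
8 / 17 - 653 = -11093/17 = -652.53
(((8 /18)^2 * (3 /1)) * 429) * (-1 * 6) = -4576/3 = -1525.33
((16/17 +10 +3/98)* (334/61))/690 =0.09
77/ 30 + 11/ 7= 869/210 = 4.14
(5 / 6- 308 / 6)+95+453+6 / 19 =18917/38 = 497.82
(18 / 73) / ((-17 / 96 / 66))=-114048/1241 = -91.90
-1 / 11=-0.09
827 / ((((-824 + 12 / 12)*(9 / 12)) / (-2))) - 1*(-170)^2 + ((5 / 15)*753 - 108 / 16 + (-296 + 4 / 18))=-857696473/29628 = -28948.85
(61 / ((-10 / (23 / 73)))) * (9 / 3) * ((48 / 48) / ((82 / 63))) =-265167/59860 = -4.43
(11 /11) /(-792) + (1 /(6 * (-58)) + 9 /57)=67099/436392 = 0.15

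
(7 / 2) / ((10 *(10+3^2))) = 7/380 = 0.02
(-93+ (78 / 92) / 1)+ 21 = -3273/46 = -71.15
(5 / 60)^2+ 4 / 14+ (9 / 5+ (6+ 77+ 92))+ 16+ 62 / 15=994019/5040 = 197.23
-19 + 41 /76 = -1403/76 = -18.46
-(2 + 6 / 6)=-3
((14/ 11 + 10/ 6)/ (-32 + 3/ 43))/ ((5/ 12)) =-16684/75515 = -0.22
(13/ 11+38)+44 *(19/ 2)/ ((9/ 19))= 91241/99 = 921.63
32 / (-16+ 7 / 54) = -1728/857 = -2.02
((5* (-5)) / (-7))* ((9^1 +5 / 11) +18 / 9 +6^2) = 13050/77 = 169.48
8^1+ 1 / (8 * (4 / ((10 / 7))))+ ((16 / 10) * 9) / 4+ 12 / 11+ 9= 133891/6160 = 21.74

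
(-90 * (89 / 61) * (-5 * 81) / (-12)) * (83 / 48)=-14958675/1952 = -7663.26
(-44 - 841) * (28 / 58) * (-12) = 148680/29 = 5126.90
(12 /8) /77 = 3/154 = 0.02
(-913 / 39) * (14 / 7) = -1826/39 = -46.82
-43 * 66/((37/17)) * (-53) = 2557038/37 = 69109.14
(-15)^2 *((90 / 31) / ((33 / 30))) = 202500/341 = 593.84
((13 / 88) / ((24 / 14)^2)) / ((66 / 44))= 637/19008 = 0.03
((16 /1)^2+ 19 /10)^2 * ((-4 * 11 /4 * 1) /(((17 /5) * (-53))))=73163651/18020 = 4060.14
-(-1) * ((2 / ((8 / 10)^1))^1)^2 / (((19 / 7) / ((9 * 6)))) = 4725/38 = 124.34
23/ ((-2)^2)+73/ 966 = 11255/1932 = 5.83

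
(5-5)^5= 0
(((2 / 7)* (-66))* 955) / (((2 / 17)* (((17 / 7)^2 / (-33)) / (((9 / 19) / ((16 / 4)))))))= 65519685/646 = 101423.66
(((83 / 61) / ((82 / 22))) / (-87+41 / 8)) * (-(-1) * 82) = -14608/39955 = -0.37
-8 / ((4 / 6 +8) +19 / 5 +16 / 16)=-60/101 = -0.59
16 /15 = 1.07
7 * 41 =287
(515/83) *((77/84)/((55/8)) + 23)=35741/249 = 143.54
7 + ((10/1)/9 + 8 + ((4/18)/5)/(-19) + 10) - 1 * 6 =5731/285 = 20.11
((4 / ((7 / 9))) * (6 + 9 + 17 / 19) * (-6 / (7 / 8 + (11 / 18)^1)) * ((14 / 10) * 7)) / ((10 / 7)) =-115069248/50825 = -2264.03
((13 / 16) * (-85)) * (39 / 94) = -43095/1504 = -28.65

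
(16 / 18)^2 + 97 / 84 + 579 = 1317583/2268 = 580.94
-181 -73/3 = -616/3 = -205.33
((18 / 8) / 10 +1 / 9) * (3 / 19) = 121/2280 = 0.05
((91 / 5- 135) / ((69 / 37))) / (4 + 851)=-21608/294975 = -0.07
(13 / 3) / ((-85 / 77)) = -1001/255 = -3.93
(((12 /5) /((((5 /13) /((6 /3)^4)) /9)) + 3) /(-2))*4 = -45078/25 = -1803.12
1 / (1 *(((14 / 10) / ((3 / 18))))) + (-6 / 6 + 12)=467/42 = 11.12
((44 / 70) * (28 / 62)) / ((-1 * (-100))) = 11/3875 = 0.00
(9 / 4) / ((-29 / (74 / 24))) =-0.24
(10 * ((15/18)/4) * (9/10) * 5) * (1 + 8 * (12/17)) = 8475/136 = 62.32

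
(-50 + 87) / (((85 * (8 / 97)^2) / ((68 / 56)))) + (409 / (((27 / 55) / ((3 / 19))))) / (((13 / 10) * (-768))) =144860147/1867320 = 77.58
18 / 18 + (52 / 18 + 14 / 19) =791/171 = 4.63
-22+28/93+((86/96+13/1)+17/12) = -6.39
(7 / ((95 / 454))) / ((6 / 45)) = 4767/19 = 250.89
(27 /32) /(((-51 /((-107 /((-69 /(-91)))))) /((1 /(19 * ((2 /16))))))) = 29211/29716 = 0.98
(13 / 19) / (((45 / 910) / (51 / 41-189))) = -6071156/2337 = -2597.84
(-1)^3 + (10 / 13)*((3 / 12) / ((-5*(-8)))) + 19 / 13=97/208 = 0.47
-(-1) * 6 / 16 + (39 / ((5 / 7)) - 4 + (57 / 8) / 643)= 655681/12860 = 50.99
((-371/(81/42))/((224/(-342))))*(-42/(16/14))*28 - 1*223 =-2419591/8 = -302448.88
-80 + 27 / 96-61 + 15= -4023/32 = -125.72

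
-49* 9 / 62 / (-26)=441/1612 = 0.27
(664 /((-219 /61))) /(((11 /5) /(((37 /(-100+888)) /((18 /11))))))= -936655/388287 = -2.41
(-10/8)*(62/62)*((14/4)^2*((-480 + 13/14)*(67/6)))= 15727915/192 = 81916.22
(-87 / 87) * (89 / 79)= -89/79 = -1.13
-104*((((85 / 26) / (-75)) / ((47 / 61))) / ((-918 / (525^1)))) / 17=-4270/21573 = -0.20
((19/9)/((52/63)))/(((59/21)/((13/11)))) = 2793/2596 = 1.08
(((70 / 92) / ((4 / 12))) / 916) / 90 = 7/252816 = 0.00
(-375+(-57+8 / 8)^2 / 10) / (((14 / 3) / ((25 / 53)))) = -4605/742 = -6.21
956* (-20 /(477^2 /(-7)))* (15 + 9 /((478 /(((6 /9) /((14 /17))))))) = 669880/75843 = 8.83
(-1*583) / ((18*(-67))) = 583/1206 = 0.48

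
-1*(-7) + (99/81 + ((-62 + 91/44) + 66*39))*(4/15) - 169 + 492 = 297221/297 = 1000.74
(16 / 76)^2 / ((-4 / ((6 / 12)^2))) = -1/361 = 0.00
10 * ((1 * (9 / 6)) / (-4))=-15/4 = -3.75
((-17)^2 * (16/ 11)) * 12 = 55488/11 = 5044.36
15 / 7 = 2.14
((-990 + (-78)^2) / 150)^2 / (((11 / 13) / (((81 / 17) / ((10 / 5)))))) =759003453/233750 = 3247.07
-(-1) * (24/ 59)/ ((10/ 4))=48/295 = 0.16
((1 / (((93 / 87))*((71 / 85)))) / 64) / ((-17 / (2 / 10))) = -29/140864 = 0.00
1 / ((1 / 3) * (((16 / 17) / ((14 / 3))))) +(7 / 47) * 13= 6321/376 = 16.81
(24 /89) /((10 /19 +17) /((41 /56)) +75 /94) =585808/53736331 = 0.01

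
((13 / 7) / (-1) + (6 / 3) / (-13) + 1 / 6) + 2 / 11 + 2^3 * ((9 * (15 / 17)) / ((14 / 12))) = 52.79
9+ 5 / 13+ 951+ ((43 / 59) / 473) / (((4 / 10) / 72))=8105105/8437 = 960.66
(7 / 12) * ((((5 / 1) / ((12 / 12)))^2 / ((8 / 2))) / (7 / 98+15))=1225/5064 = 0.24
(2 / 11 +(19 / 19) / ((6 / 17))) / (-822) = -199/54252 = 0.00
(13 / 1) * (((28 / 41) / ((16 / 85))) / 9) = 7735/1476 = 5.24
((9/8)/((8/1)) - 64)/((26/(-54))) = 132.63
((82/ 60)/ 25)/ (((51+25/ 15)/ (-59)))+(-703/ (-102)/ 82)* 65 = 111544999/20648625 = 5.40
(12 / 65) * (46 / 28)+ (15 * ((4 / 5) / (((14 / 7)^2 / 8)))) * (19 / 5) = 41634/455 = 91.50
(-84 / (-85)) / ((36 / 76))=532/255 = 2.09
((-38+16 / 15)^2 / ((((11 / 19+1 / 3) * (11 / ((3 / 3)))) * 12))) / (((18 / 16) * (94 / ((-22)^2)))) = 64145444/1237275 = 51.84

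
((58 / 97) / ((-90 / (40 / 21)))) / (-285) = 232/5224905 = 0.00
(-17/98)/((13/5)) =-85/1274 = -0.07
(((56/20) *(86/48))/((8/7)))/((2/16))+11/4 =568/15 = 37.87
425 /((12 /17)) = 7225/12 = 602.08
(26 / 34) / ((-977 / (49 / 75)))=-637/1245675 = 0.00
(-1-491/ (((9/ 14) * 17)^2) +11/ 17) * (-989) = 4414.91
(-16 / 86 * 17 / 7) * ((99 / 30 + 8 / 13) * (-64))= 113.22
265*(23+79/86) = 545105/86 = 6338.43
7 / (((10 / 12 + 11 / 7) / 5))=14.55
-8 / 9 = -0.89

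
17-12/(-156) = 222/13 = 17.08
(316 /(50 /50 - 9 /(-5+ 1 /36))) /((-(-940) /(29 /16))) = 410089/1891280 = 0.22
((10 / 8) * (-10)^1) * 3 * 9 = -675/2 = -337.50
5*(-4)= -20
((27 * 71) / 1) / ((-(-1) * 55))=1917/55 = 34.85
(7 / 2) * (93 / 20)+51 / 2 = 1671/40 = 41.78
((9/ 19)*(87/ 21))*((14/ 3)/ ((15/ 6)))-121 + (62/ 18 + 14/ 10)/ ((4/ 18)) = -9076/95 = -95.54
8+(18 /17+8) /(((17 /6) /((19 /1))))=19868/289 = 68.75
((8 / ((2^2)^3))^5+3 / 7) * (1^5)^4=98311/229376 = 0.43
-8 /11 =-0.73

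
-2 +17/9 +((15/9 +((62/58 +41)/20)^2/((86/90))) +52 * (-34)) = -573412369/325467 = -1761.81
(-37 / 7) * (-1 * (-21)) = -111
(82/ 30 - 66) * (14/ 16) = -6643/120 = -55.36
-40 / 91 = -0.44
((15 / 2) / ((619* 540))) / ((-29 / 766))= -383/646236 = 0.00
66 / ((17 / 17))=66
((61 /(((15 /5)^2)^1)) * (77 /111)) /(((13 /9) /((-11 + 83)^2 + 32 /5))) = 121896544/7215 = 16894.88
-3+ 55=52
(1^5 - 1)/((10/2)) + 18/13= 18/13 = 1.38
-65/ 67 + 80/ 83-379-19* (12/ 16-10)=-4521233/22244 = -203.26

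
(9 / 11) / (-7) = -9/77 = -0.12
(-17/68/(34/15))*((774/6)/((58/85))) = -9675/464 = -20.85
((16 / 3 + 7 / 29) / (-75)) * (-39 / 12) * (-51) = -21437/1740 = -12.32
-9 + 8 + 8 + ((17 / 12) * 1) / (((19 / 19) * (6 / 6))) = 101/12 = 8.42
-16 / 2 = -8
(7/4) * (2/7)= 1/2 = 0.50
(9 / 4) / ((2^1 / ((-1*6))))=-6.75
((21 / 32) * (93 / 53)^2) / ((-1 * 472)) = -181629/42427136 = 0.00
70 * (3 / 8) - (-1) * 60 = 86.25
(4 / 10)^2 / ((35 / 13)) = 52/875 = 0.06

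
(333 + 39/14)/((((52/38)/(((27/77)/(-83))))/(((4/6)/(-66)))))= 267957/25589564 = 0.01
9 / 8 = 1.12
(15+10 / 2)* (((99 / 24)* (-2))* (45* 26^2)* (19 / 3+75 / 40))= -82400175/2 = -41200087.50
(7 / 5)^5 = 5.38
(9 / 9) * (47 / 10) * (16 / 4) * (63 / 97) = 5922/485 = 12.21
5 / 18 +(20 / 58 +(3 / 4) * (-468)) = -182897/522 = -350.38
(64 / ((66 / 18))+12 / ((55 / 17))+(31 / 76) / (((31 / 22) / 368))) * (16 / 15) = 2134976/15675 = 136.20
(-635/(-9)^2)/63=-635/5103 = -0.12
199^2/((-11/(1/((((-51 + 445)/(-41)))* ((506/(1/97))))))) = 1623641/212721388 = 0.01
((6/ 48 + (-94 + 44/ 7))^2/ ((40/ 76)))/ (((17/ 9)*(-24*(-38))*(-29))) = -14435415/49473536 = -0.29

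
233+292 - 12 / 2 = 519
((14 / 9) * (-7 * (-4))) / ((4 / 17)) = 1666/9 = 185.11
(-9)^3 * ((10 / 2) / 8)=-3645/8 = -455.62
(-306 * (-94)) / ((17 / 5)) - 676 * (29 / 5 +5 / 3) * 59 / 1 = -289340.53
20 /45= 4/9 = 0.44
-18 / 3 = -6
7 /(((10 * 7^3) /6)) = 3/245 = 0.01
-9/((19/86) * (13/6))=-4644/247 = -18.80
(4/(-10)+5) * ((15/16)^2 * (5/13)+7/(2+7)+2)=429295/29952 = 14.33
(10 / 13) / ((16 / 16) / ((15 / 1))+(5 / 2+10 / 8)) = 600/2977 = 0.20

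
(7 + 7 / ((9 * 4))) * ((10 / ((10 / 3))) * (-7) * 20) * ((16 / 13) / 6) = -72520/117 = -619.83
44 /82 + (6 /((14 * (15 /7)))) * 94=3964/205 = 19.34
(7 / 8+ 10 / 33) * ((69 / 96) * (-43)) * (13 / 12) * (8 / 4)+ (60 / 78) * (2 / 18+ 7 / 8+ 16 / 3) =-416903/5632 = -74.02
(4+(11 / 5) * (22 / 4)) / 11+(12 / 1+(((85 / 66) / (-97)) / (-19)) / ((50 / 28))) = 8188687/608190 = 13.46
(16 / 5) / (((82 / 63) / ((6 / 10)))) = 1512/1025 = 1.48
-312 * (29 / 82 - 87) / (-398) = -554190/8159 = -67.92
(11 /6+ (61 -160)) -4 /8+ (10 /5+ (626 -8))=1567/3 = 522.33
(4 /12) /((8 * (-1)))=-1/24 = -0.04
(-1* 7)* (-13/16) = 91/16 = 5.69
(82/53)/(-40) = -41/1060 = -0.04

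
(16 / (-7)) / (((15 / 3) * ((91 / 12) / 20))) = -1.21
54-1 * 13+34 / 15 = 649/15 = 43.27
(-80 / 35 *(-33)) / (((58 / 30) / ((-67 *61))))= -32369040/203 = -159453.40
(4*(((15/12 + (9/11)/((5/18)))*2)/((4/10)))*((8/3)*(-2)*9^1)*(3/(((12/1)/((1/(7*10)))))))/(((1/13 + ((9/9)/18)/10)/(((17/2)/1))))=-22030164/14861 = -1482.41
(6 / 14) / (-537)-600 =-751801/1253 = -600.00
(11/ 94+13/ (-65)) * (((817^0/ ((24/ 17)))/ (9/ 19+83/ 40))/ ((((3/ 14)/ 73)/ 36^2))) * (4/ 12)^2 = -7922544/7003 = -1131.31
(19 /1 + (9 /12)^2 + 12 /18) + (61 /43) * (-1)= 38825/2064 = 18.81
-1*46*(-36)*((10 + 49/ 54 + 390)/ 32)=20746.96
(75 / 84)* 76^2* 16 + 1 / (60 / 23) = 34656161/420 = 82514.67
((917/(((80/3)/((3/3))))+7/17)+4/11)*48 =1578111/935 = 1687.82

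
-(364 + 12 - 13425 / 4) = 11921/4 = 2980.25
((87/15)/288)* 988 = 7163/360 = 19.90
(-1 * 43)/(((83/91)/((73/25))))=-285649/2075 = -137.66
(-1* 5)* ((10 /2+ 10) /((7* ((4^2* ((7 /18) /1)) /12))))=-2025/98 = -20.66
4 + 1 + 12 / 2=11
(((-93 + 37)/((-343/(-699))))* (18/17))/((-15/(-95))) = -637488/833 = -765.29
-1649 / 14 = -117.79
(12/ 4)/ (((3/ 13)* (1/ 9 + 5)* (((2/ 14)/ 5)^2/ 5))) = 716625/46 = 15578.80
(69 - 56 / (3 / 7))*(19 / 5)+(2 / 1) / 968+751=750203/1452 = 516.67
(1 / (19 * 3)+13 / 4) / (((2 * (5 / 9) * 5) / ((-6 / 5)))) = -1341/1900 = -0.71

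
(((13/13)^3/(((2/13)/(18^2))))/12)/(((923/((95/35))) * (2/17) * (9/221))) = 214149/1988 = 107.72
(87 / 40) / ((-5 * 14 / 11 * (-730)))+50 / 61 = 102258377/124684000 = 0.82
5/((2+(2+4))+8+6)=5/22 = 0.23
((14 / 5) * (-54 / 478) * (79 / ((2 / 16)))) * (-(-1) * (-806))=192550176/1195 = 161129.85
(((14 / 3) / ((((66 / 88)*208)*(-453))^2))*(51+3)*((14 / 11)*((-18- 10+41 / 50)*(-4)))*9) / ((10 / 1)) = 441/70177250 = 0.00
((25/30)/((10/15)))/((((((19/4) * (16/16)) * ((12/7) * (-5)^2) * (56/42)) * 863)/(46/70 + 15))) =137/1639700 = 0.00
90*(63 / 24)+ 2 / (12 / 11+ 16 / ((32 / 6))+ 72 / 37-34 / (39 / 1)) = 77602809/327940 = 236.64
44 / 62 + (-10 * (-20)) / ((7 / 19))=117954/217 = 543.57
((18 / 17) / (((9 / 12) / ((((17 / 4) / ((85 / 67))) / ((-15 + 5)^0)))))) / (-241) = -402/20485 = -0.02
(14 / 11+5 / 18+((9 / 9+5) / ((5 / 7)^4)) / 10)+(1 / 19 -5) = -1.09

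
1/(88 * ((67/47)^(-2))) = 4489/194392 = 0.02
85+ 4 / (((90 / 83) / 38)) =10133/45 = 225.18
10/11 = 0.91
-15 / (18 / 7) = -35/6 = -5.83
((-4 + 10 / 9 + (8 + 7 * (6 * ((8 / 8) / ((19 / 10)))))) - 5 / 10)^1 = 9137/342 = 26.72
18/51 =6/17 = 0.35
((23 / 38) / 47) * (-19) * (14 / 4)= -161/188 = -0.86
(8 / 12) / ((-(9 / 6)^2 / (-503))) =4024/27 = 149.04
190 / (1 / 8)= 1520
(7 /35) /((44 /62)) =31/110 = 0.28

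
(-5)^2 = 25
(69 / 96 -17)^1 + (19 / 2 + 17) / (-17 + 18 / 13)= -17.98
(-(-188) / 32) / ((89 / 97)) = 6.40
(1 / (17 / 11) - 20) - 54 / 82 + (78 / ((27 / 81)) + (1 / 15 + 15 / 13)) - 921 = -95927579/135915 = -705.79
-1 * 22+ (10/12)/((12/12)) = -127/6 = -21.17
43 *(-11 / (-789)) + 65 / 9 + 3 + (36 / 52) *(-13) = 1.82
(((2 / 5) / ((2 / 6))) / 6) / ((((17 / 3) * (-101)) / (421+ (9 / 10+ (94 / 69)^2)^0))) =-1266/8585 = -0.15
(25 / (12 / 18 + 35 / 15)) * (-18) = -150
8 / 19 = 0.42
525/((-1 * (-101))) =525/101 = 5.20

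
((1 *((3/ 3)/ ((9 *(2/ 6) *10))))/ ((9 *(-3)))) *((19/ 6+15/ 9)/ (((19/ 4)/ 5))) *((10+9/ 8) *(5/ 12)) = -12905/443232 = -0.03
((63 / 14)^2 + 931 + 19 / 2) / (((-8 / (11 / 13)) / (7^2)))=-2071377/416 = -4979.27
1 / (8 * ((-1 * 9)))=-1/72 = -0.01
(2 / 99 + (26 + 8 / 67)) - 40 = -91936/6633 = -13.86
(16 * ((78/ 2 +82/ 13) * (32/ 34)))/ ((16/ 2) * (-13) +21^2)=150784/74477 = 2.02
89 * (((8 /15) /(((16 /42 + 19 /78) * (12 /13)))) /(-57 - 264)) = -421148/1641915 = -0.26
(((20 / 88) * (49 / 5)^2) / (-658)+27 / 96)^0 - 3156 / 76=-770/19 = -40.53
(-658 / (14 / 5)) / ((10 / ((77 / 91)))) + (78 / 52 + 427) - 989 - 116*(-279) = 413187/13 = 31783.62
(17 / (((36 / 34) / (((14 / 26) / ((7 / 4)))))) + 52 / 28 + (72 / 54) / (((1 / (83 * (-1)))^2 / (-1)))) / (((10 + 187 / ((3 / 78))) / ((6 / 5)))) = -7517221/3325140 = -2.26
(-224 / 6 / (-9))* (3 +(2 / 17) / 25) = 12.46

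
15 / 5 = 3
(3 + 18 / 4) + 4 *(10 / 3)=125/6 = 20.83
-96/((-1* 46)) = 48/23 = 2.09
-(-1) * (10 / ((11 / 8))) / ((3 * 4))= 20/33 = 0.61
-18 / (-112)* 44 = 99/14 = 7.07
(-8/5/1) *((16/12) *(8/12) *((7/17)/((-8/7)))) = 392/765 = 0.51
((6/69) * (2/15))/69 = 4/23805 = 0.00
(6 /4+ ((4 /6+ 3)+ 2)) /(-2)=-3.58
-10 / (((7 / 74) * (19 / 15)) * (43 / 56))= -108.69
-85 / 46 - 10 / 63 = -5815/2898 = -2.01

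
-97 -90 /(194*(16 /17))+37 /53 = -7961953/82256 = -96.79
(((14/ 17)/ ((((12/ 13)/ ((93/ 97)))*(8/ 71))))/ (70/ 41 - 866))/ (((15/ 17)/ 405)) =-73907379/18332224 = -4.03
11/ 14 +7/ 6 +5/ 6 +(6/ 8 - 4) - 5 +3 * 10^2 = 8247/28 = 294.54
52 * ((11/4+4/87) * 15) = 63245/29 = 2180.86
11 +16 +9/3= 30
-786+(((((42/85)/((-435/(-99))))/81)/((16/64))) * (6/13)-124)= -437413018/480675 = -910.00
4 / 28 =1/7 = 0.14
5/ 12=0.42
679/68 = 9.99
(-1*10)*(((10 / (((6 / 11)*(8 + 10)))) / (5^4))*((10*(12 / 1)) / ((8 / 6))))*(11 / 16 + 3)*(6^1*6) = -1947/10 = -194.70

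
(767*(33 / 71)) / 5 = 25311/355 = 71.30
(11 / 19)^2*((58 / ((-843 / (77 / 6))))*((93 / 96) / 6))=-8375983/175290048 = -0.05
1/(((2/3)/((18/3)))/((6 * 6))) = 324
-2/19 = -0.11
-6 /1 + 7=1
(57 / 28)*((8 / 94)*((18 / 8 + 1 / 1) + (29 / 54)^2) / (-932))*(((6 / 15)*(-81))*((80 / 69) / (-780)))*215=-602129/88407423 = -0.01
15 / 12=1.25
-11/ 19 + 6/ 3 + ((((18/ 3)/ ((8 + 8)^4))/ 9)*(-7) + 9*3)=53084027/1867776 = 28.42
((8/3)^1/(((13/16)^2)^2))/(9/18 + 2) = 1048576/428415 = 2.45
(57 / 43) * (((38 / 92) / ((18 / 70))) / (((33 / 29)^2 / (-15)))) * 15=-265650875/718014 = -369.98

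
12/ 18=2/3 = 0.67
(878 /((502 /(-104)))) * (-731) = 132966.28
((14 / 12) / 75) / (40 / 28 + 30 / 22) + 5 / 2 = 121207/48375 = 2.51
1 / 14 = 0.07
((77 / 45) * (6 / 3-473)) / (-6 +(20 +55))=-12089/1035 = -11.68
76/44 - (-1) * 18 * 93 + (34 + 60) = 19467/11 = 1769.73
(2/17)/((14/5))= 5/119 = 0.04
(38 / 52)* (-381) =-7239/26 = -278.42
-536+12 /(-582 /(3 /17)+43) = -581564/1085 = -536.00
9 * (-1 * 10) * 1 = -90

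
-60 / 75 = -4/5 = -0.80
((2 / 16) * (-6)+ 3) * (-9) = -81/4 = -20.25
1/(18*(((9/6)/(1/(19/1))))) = 1/513 = 0.00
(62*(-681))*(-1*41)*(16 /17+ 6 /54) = 92902474/51 = 1821617.14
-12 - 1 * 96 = -108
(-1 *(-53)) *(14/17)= 742/17 = 43.65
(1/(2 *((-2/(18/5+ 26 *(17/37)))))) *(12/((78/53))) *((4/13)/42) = -152428/656565 = -0.23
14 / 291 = 0.05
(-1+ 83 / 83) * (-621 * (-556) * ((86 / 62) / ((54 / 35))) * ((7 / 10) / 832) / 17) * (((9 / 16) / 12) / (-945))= 0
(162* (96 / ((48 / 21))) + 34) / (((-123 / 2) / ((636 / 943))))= -2899312/38663 = -74.99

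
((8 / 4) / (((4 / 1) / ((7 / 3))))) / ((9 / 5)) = 35/54 = 0.65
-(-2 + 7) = -5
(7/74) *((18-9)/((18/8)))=0.38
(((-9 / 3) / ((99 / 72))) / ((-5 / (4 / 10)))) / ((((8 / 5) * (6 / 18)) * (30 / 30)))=18/55 = 0.33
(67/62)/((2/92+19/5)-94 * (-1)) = 7705/697469 = 0.01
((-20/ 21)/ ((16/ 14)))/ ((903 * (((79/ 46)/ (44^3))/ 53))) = -519196480/214011 = -2426.03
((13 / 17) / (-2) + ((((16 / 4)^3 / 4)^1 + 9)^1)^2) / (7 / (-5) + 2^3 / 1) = 35395/374 = 94.64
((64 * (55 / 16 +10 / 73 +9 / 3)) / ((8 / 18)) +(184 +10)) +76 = 88821/73 = 1216.73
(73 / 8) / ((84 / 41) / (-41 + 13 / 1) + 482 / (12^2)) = 2.79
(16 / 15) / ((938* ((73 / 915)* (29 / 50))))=24400/992873 = 0.02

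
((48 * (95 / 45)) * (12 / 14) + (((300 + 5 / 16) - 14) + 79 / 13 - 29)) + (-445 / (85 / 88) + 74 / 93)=-252438629/2301936 = -109.66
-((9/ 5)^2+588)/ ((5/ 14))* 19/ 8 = -1965873/500 = -3931.75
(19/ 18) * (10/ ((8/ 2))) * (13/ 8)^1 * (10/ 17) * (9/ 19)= 325/272 = 1.19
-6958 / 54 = -3479/27 = -128.85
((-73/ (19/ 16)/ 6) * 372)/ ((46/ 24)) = -868992/437 = -1988.54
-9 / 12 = -3/4 = -0.75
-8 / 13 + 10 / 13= 2/13 = 0.15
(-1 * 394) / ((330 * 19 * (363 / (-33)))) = 0.01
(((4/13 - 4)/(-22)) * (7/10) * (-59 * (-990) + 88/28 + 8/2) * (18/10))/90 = 490704/3575 = 137.26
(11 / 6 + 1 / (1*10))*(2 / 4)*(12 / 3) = 58/15 = 3.87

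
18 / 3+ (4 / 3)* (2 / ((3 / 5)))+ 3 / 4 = 403/36 = 11.19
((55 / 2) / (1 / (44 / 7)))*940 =1137400/7 = 162485.71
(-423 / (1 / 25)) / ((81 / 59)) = -69325/9 = -7702.78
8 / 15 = 0.53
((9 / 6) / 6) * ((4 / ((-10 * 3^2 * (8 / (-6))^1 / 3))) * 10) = 1/4 = 0.25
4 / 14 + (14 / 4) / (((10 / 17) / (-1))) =-793/140 = -5.66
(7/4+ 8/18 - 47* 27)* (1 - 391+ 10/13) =57690325/117 = 493079.70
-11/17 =-0.65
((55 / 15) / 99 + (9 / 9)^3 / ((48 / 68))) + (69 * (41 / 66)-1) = 51461/1188 = 43.32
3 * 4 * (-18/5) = -216/5 = -43.20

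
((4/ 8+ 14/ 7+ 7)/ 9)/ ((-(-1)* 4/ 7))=133/72 = 1.85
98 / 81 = 1.21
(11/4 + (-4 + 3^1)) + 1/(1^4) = 11/4 = 2.75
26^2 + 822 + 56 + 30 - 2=1582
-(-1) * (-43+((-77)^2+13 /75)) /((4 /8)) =882926/75 = 11772.35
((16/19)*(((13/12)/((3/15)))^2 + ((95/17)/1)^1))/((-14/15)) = -61075/1938 = -31.51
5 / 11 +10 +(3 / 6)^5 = 3691/352 = 10.49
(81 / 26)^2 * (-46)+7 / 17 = -2562985/5746 = -446.05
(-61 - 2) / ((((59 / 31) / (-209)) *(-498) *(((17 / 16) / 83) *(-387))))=362824/129387 = 2.80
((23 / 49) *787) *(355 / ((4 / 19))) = 122091245/196 = 622914.52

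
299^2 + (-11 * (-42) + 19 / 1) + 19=89901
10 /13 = 0.77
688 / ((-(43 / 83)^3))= -9148592/1849 = -4947.86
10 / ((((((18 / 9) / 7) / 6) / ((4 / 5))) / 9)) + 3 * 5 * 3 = 1557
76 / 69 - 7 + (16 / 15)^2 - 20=-128137/5175 = -24.76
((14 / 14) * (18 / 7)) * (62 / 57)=2.80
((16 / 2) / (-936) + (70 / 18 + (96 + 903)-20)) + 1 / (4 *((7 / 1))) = 3220033/3276 = 982.92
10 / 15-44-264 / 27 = -478/9 = -53.11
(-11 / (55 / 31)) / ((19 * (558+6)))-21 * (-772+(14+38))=810129569/53580 = 15120.00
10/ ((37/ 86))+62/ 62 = 897/37 = 24.24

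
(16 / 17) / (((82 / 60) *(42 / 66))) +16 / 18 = 86552/43911 = 1.97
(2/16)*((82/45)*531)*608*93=34194984/5 = 6838996.80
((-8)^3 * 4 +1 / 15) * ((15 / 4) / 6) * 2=-30719/12 = -2559.92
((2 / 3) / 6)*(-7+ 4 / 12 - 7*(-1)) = 1/27 = 0.04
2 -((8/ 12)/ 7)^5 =8168170/4084101 = 2.00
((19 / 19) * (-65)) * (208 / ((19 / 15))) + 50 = -201850/19 = -10623.68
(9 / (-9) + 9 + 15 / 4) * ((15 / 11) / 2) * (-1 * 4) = -705/22 = -32.05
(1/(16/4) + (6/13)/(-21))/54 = 83/19656 = 0.00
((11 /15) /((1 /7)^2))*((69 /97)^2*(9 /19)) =7698537/893855 = 8.61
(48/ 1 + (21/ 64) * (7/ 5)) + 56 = 33427/320 = 104.46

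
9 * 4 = 36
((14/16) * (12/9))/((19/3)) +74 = 2819/38 = 74.18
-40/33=-1.21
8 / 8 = 1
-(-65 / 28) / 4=65/112 = 0.58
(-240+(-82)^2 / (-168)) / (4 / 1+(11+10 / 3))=-11761/770 = -15.27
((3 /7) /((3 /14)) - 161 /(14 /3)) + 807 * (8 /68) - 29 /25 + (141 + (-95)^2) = 9227.28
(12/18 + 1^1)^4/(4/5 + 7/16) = 50000/8019 = 6.24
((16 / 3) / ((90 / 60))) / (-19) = -32/171 = -0.19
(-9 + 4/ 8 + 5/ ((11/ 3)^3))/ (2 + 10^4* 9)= -22357/239585324 = 0.00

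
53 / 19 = 2.79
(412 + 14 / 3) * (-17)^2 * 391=141248750/3 = 47082916.67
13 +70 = 83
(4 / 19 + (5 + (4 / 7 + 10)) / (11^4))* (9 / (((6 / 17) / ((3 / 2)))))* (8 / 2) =63038907/1947253 = 32.37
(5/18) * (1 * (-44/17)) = -0.72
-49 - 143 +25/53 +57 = -7130/53 = -134.53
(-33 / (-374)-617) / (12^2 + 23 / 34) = -20975/4919 = -4.26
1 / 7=0.14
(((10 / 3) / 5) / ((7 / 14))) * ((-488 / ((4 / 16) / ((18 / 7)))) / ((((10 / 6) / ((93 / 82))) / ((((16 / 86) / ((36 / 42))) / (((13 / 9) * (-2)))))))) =39211776/114595 = 342.18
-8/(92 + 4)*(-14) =7/6 = 1.17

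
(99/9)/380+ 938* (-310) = -110496389/380 = -290779.97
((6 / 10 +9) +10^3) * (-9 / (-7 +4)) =15144/5 = 3028.80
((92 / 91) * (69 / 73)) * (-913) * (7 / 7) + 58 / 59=-341562422/391937 = -871.47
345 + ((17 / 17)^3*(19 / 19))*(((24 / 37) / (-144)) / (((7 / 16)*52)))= 3484843/10101 = 345.00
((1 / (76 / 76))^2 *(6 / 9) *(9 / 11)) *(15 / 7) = 90/77 = 1.17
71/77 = 0.92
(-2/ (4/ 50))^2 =625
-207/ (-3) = 69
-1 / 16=-0.06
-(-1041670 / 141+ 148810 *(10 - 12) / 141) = 446430/47 = 9498.51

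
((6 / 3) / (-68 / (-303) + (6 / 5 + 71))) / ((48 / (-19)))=-9595/877784 = -0.01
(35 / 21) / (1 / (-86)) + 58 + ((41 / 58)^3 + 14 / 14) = -49156573/585336 = -83.98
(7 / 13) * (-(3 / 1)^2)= -63/13 = -4.85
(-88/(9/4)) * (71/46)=-12496/207 = -60.37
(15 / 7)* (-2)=-30/7 = -4.29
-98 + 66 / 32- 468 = -9023/16 = -563.94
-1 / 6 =-0.17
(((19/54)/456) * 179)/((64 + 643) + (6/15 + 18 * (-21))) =895/2134512 = 0.00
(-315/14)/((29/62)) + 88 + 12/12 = 1186/29 = 40.90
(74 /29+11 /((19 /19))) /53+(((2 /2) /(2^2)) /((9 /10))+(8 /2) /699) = 3475735/6446178 = 0.54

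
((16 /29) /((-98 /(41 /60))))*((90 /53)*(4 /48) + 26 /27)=-4469/1051785 = 0.00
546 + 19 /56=30595/56 = 546.34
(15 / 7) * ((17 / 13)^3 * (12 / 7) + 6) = 2268450/107653 = 21.07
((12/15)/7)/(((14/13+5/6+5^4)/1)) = 312/1711465 = 0.00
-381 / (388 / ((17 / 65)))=-0.26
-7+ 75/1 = 68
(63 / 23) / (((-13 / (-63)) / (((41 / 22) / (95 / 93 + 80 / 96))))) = 5044599/378235 = 13.34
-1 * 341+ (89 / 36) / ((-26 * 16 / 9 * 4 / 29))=-2272277/6656 = -341.39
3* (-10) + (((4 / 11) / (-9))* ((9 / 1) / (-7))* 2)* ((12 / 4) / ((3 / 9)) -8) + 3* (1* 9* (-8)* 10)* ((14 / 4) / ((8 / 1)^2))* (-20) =359221/154 = 2332.60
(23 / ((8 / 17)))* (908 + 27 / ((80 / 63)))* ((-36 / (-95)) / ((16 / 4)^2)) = 261605979/243200 = 1075.68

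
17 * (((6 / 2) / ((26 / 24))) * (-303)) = -185436/13 = -14264.31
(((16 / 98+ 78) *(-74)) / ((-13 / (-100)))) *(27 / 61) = -19693.59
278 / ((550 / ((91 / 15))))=12649/4125 = 3.07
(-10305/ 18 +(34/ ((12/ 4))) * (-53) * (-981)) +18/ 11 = 12951029/22 = 588683.14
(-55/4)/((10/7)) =-9.62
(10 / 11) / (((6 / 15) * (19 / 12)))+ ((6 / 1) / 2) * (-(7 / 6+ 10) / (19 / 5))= -3085/418 = -7.38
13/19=0.68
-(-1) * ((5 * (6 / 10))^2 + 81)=90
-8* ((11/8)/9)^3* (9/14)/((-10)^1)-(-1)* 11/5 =1598003/725760 = 2.20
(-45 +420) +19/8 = 3019/8 = 377.38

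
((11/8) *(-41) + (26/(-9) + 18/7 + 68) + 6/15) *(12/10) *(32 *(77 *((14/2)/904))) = 268.05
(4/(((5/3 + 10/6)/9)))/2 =27/5 = 5.40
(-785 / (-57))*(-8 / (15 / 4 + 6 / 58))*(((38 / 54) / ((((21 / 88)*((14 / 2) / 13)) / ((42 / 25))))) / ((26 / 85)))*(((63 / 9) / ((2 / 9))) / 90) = -54490304/181035 = -300.99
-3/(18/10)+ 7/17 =-64/51 = -1.25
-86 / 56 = -43/28 = -1.54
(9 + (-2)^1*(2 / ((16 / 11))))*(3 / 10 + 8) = 415/8 = 51.88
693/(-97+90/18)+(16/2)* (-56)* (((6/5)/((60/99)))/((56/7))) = -272349/2300 = -118.41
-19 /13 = -1.46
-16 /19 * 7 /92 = -28/437 = -0.06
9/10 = 0.90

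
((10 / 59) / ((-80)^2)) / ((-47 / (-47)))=1/37760 = 0.00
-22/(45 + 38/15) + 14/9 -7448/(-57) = 845500/6417 = 131.76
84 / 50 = 1.68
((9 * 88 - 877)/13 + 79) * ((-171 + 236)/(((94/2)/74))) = 348540/47 = 7415.74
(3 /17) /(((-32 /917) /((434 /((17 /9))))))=-5372703/4624 = -1161.92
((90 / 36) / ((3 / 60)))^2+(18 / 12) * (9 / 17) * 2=42527/17 = 2501.59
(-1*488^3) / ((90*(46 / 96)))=-929714176/345 = -2694823.70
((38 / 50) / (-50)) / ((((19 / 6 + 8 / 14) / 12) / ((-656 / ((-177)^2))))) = 348992/341573125 = 0.00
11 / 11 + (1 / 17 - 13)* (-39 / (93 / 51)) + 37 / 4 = 35591/124 = 287.02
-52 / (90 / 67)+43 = 193/45 = 4.29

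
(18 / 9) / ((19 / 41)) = 82/19 = 4.32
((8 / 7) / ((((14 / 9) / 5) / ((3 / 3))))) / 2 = 1.84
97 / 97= 1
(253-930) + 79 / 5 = -3306/5 = -661.20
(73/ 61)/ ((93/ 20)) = 1460/5673 = 0.26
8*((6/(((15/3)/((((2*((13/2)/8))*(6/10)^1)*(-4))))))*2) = -1872/25 = -74.88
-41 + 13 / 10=-397/10 = -39.70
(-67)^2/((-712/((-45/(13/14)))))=1414035/4628 = 305.54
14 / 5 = 2.80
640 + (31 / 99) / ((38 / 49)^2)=91566271/142956 = 640.52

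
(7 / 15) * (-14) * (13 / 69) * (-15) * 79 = 100646/69 = 1458.64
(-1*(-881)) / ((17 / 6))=5286/17 = 310.94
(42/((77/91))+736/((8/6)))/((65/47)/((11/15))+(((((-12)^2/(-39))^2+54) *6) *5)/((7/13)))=9435062/59122675 = 0.16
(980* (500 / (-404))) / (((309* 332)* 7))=-4375/2590347 = 0.00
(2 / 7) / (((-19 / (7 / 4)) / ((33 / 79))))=-33/3002 = -0.01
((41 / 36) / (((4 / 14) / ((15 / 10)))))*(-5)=-1435/48 = -29.90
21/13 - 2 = -5/13 = -0.38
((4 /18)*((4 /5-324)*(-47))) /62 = 54.45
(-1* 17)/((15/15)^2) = -17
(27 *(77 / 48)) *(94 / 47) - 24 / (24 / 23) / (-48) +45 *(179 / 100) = 40237/240 = 167.65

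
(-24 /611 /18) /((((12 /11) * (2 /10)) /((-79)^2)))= -343255/5499 = -62.42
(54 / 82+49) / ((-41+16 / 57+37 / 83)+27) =-9632316/2574677 = -3.74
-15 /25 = -3/5 = -0.60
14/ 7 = 2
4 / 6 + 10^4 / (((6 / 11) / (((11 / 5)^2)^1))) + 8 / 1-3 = 88739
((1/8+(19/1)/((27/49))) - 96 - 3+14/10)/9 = -68033/9720 = -7.00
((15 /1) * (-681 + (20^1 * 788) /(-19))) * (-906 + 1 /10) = 779952723/38 = 20525071.66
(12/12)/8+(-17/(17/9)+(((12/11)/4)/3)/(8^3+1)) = -8.87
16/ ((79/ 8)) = 1.62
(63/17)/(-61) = -63/1037 = -0.06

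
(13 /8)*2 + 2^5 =141/4 = 35.25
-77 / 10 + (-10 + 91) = 733/10 = 73.30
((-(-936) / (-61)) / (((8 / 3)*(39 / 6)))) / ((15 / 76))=-1368/305 = -4.49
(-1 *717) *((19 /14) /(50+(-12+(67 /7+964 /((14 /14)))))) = -13623/14162 = -0.96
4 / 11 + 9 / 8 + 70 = 6291/88 = 71.49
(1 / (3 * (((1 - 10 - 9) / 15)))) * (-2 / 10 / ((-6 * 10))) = -1/1080 = 0.00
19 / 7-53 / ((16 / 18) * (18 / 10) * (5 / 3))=-961/56 = -17.16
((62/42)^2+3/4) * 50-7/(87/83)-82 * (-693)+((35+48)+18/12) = 57050.28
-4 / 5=-0.80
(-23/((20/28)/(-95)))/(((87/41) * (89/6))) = 250838/2581 = 97.19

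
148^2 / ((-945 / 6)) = -139.07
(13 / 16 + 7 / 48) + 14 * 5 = 1703/24 = 70.96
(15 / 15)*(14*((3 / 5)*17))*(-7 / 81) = -1666/135 = -12.34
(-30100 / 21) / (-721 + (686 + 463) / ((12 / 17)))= -17200/10881 = -1.58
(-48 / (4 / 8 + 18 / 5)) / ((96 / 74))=-370/41 = -9.02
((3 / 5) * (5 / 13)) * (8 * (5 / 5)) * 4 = 96/13 = 7.38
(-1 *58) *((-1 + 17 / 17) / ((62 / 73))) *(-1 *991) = 0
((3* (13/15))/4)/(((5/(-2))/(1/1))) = -13/50 = -0.26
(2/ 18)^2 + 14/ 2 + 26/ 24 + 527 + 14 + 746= 419611/324 = 1295.10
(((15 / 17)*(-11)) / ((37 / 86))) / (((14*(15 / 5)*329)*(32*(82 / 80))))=-11825/237568268 = 0.00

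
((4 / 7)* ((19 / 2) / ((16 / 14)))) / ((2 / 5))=11.88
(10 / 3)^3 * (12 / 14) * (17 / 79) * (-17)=-116.13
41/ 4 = 10.25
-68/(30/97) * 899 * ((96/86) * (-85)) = 806453344/43 = 18754728.93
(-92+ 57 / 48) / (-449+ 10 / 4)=1453/7144 = 0.20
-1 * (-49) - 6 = 43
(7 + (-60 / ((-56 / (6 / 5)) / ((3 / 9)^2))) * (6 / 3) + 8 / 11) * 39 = 24063/77 = 312.51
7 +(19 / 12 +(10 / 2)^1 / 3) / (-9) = 239/36 = 6.64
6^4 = 1296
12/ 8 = 3/2 = 1.50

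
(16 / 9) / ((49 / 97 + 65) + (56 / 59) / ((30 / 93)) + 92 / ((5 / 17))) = 228920/49092291 = 0.00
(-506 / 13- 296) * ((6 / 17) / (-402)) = 0.29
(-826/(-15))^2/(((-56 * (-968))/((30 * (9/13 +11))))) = 462973/23595 = 19.62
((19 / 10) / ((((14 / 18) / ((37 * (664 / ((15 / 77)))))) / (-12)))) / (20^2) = -5776551/625 = -9242.48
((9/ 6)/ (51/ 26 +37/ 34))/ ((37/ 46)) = 15249/24938 = 0.61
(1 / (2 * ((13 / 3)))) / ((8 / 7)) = 21/208 = 0.10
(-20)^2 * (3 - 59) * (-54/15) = 80640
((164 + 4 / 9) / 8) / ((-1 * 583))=-185/5247 = -0.04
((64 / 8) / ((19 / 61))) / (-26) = -0.99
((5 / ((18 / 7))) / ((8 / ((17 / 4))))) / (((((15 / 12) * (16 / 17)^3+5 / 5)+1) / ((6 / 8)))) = 0.25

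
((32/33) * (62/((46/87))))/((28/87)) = 625704/1771 = 353.31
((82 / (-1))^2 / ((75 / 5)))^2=45212176/225 = 200943.00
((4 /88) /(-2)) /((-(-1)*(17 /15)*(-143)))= 15/106964 = 0.00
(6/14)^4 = 81/2401 = 0.03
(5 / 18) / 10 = 1/36 = 0.03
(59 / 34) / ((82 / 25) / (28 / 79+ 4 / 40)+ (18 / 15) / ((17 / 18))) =105905/518048 = 0.20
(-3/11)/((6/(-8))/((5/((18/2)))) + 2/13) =780/3421 = 0.23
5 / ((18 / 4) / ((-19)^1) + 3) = 38/21 = 1.81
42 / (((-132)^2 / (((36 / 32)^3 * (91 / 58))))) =154791/28745728 = 0.01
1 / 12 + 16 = 193/12 = 16.08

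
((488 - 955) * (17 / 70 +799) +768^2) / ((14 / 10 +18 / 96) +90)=121283448/51289 = 2364.71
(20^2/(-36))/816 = -25/1836 = -0.01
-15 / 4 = -3.75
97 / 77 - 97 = -7372/77 = -95.74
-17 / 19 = -0.89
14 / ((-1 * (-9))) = 14/9 = 1.56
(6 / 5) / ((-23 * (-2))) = 3/115 = 0.03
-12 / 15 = -4/5 = -0.80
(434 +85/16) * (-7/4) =-49203/64 = -768.80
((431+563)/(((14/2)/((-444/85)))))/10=-74.17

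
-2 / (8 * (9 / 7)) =-0.19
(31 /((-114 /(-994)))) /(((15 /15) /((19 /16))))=15407/48 = 320.98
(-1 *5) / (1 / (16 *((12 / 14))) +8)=-0.62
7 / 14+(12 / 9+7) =8.83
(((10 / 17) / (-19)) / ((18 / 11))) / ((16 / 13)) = -715/46512 = -0.02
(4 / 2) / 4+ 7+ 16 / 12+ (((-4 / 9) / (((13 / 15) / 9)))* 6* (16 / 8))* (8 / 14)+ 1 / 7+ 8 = -8011/546 = -14.67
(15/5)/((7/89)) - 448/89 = 20627/623 = 33.11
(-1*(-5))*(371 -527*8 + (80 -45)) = -19050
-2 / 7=-0.29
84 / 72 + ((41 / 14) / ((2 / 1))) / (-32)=3013/2688 = 1.12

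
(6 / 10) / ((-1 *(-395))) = 3/1975 = 0.00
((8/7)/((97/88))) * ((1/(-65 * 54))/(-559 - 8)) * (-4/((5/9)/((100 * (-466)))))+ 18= 272889598/15014727 = 18.17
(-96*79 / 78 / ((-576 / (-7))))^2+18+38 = 12571153/219024 = 57.40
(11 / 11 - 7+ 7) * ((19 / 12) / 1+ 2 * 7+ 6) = 259/12 = 21.58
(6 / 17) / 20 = 3/170 = 0.02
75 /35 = 15/7 = 2.14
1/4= 0.25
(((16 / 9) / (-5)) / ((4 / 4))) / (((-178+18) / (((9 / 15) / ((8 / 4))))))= 1/1500 = 0.00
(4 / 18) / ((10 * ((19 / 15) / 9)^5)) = 996451875/2476099 = 402.43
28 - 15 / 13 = 349/13 = 26.85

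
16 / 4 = 4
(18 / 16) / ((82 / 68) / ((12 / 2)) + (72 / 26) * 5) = 5967/74506 = 0.08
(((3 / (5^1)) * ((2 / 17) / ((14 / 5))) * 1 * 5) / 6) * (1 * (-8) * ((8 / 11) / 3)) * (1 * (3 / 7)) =-160/9163 = -0.02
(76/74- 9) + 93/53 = -12194/1961 = -6.22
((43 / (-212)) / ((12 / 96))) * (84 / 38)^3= -6371568/363527 = -17.53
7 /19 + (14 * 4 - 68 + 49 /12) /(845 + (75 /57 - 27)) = 1273333/3549276 = 0.36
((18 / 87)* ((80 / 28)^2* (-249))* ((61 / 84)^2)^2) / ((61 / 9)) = -470985575/27294568 = -17.26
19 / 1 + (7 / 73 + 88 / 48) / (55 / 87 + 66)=16105383/846362 = 19.03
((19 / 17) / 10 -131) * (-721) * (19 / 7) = 43545207/170 = 256148.28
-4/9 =-0.44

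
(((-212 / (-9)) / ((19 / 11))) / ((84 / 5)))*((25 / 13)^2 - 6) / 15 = -226787/1820637 = -0.12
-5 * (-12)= 60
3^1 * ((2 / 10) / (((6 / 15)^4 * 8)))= 375/128 = 2.93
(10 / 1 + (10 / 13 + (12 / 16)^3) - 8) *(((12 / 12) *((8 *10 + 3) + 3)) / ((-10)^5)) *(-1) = 22833/8320000 = 0.00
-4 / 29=-0.14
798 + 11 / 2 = 1607/2 = 803.50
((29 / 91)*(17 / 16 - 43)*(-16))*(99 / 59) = 358.81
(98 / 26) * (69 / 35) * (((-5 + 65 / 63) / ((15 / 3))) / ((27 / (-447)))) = 34270/351 = 97.64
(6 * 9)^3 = 157464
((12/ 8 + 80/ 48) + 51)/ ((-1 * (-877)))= 325/5262 = 0.06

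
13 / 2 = 6.50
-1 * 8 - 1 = -9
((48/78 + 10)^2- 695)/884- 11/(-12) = 57803/224094 = 0.26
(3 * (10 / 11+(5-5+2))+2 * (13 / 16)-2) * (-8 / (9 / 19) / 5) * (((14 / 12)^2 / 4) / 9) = -45619/42768 = -1.07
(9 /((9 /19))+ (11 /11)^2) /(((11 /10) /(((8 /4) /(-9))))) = -4.04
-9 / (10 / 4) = -18/5 = -3.60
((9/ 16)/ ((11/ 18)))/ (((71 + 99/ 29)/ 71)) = 166779/189904 = 0.88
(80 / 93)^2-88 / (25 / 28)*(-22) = 469004992/216225 = 2169.06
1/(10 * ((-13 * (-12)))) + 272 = 424321/1560 = 272.00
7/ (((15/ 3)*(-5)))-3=-82/25 = -3.28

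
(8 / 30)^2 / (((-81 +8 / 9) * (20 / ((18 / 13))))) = -72/1171625 = 0.00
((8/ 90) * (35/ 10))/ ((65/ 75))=14/39 = 0.36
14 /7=2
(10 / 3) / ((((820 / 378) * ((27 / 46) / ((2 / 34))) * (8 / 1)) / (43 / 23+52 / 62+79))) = 1.57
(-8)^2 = 64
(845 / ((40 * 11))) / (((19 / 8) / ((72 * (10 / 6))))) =20280/209 = 97.03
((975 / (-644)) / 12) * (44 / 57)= -3575/36708 = -0.10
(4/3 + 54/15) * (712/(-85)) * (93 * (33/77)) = -4899984/2975 = -1647.05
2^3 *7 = 56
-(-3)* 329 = 987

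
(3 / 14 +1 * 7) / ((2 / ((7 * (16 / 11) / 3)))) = 404/33 = 12.24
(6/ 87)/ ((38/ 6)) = 6/551 = 0.01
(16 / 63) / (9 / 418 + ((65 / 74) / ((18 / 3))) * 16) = 247456/2303259 = 0.11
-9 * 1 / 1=-9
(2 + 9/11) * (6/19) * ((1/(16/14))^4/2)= 223293/856064 = 0.26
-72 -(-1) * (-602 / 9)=-1250/9 = -138.89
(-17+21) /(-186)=-2/93 = -0.02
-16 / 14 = -8/7 = -1.14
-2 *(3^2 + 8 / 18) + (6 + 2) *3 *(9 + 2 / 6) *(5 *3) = 3341.11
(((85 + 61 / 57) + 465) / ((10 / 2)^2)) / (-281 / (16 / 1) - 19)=-502576/833625 = -0.60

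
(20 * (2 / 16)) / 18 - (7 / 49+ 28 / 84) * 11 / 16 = -95/504 = -0.19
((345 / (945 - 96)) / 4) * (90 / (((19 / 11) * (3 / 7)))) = 132825/10754 = 12.35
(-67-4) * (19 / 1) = -1349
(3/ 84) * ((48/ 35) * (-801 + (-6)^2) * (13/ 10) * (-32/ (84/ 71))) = 2259504/1715 = 1317.50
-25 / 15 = -5/3 = -1.67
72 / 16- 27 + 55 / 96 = -2105/96 = -21.93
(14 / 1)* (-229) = -3206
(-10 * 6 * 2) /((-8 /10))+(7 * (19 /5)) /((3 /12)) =1282/5 = 256.40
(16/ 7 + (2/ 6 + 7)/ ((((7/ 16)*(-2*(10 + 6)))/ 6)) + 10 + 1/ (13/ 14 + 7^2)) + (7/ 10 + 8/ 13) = 6665123/636090 = 10.48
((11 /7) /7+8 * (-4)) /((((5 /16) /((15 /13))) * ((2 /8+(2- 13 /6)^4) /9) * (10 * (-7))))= 435860352/7245875 = 60.15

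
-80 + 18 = -62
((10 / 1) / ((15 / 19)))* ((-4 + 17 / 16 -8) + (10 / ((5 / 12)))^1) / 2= 3971/48 = 82.73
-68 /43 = -1.58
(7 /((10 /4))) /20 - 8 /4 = -93/50 = -1.86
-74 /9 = -8.22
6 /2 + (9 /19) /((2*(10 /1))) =1149/380 = 3.02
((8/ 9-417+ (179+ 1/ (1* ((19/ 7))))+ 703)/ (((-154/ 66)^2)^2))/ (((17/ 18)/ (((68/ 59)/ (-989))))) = -7380720/380273467 = -0.02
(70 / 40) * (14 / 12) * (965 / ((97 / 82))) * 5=9693425/1164 = 8327.68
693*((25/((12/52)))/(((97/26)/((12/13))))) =1801800/97 = 18575.26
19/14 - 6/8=17/28 = 0.61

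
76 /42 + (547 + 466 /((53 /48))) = 1080553/1113 = 970.85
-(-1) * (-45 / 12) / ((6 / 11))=-55/8 = -6.88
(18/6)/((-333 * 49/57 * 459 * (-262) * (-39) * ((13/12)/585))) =-190/157464489 = 0.00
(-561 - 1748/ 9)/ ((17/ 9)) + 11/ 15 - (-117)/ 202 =-20527301/51510 = -398.51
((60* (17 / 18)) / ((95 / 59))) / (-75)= -0.47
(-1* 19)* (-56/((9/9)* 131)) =1064/131 = 8.12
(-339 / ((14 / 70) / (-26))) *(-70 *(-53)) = 163499700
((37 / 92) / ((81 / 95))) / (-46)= -3515/342792 = -0.01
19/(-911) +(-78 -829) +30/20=-905.52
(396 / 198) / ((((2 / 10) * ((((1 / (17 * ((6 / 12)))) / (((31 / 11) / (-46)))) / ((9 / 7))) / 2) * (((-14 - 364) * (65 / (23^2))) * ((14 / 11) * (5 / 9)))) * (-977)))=-36363/87128860 = 0.00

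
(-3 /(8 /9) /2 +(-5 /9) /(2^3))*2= -253/72 = -3.51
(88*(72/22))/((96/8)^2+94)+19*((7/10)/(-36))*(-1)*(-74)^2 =2024.29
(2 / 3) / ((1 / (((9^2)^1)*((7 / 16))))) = 189/8 = 23.62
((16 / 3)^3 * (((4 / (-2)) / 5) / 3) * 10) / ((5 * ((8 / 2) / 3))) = -4096/135 = -30.34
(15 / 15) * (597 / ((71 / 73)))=43581/71 = 613.82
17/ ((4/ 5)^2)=425/16 = 26.56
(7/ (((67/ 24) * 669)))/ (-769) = -56/11489629 = 0.00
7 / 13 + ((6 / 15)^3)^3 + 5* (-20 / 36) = -511658846/228515625 = -2.24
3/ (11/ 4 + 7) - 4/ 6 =-14/39 = -0.36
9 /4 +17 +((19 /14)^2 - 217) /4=-27079/784 = -34.54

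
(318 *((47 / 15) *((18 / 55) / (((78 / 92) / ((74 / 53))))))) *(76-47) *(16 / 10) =445406592/17875 = 24917.85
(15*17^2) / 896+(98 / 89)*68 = 6356759/79744 = 79.71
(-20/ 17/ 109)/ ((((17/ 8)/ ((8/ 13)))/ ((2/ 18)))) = -1280/3685617 = 0.00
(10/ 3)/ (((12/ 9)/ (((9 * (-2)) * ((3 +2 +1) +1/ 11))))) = -3015/11 = -274.09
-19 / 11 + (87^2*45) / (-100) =-749711/220 = -3407.78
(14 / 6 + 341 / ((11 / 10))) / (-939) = -937/2817 = -0.33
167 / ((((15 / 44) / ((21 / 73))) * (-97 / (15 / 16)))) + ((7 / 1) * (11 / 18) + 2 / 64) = 6009977/2039328 = 2.95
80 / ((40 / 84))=168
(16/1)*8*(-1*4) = -512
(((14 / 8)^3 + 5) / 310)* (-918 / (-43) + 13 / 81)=16556657/23034240 = 0.72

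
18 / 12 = 3/2 = 1.50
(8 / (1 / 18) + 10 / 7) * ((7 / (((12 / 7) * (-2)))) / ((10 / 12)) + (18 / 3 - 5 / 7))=202073/490 = 412.39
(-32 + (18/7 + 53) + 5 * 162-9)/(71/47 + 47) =22607/1330 = 17.00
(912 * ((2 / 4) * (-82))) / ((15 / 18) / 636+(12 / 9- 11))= 142687872/36883 = 3868.66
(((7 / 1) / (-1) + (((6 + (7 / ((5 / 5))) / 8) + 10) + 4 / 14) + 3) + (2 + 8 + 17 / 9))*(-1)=-12625/504 = -25.05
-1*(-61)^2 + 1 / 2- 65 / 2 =-3753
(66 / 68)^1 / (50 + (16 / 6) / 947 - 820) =-93753/74377108 = 0.00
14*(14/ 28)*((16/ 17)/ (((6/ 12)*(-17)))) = -224/289 = -0.78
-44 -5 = -49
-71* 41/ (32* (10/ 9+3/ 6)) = -26199/464 = -56.46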